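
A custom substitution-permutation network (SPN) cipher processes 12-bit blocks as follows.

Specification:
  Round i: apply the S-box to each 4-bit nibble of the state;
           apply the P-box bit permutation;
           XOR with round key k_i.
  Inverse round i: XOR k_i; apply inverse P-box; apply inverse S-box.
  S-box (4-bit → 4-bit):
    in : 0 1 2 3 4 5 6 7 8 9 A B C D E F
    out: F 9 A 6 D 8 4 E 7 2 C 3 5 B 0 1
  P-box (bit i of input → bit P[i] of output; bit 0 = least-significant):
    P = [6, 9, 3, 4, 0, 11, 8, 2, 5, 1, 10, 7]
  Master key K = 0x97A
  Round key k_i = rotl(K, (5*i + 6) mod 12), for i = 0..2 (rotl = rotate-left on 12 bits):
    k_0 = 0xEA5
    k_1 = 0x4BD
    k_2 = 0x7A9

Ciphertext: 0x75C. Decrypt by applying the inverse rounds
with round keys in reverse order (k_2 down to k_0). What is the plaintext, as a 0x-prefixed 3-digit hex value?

s_0 = ciphertext = 0x75C
s_1 = InvRound(s_0, k_2) = 0x111
s_2 = InvRound(s_1, k_1) = 0x4A6
s_3 = InvRound(s_2, k_0) = 0x9B9

0x9B9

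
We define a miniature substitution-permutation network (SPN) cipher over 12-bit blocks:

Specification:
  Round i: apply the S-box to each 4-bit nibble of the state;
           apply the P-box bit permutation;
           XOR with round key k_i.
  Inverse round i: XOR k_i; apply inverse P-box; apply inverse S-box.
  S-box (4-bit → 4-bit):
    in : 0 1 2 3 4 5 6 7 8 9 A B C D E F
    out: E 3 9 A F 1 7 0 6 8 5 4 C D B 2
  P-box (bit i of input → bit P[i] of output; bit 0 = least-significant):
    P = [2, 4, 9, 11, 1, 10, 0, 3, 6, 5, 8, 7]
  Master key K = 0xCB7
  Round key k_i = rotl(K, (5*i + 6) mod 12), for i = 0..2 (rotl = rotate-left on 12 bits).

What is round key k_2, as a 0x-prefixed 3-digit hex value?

K = 0xCB7
k_0 = rotl(K, (5*0+6) mod 12) = rotl(K, 6) = 0xDF2
k_1 = rotl(K, (5*1+6) mod 12) = rotl(K, 11) = 0xE5B
k_2 = rotl(K, (5*2+6) mod 12) = rotl(K, 4) = 0xB7C

0xB7C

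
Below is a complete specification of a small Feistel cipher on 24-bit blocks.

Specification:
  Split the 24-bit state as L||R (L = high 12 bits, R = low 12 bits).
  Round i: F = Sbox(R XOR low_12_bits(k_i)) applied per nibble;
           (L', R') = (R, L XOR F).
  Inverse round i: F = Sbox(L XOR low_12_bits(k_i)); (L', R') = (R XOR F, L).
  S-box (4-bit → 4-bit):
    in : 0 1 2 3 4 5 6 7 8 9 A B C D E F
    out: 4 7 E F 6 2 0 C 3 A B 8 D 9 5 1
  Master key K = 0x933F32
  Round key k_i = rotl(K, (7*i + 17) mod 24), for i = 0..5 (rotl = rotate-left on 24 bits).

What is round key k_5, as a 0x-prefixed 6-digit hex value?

0x33F329

K = 0x933F32
k_0 = rotl(K, (7*0+17) mod 24) = rotl(K, 17) = 0x65267E
k_1 = rotl(K, (7*1+17) mod 24) = rotl(K, 0) = 0x933F32
k_2 = rotl(K, (7*2+17) mod 24) = rotl(K, 7) = 0x9F9949
k_3 = rotl(K, (7*3+17) mod 24) = rotl(K, 14) = 0xCCA4CF
k_4 = rotl(K, (7*4+17) mod 24) = rotl(K, 21) = 0x5267E6
k_5 = rotl(K, (7*5+17) mod 24) = rotl(K, 4) = 0x33F329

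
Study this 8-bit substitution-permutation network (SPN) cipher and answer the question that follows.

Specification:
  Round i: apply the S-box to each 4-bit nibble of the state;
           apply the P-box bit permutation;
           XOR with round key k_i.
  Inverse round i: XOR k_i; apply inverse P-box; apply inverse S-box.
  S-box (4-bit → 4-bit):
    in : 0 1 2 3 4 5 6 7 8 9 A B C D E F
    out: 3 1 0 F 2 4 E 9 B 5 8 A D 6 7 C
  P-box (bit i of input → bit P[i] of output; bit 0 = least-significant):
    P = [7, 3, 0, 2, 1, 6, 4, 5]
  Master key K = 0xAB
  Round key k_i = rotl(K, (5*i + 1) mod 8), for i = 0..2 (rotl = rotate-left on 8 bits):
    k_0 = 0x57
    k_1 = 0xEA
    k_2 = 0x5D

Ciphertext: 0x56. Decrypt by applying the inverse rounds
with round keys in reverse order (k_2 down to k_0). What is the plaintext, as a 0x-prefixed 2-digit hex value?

s_0 = ciphertext = 0x56
s_1 = InvRound(s_0, k_2) = 0x1D
s_2 = InvRound(s_1, k_1) = 0x3C
s_3 = InvRound(s_2, k_0) = 0x8D

0x8D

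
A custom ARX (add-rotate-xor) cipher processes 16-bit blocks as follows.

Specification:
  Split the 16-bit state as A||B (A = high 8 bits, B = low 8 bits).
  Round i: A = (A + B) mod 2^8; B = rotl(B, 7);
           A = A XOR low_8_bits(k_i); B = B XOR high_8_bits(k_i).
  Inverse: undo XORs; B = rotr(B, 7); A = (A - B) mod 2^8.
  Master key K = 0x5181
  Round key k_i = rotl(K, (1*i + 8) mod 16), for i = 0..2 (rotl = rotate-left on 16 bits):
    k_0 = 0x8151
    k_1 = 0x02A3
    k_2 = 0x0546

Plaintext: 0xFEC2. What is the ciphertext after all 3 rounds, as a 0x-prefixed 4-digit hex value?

0x023C

s_0 = plaintext = 0xFEC2
s_1 = Round(s_0, k_0) = 0x91E0
s_2 = Round(s_1, k_1) = 0xD272
s_3 = Round(s_2, k_2) = 0x023C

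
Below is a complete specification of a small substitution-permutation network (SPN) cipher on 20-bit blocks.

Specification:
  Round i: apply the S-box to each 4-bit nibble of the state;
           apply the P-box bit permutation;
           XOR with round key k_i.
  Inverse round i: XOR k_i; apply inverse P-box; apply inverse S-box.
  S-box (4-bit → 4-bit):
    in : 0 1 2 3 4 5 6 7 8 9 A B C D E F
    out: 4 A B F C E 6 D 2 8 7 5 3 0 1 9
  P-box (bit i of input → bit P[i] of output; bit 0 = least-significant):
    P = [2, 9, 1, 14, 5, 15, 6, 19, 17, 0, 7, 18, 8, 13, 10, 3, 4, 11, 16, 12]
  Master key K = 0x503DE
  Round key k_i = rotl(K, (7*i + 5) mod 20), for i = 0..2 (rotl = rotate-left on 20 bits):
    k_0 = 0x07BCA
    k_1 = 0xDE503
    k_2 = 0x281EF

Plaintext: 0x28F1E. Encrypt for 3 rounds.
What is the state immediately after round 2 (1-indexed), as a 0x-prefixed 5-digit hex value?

0xBC496

s_0 = plaintext = 0x28F1E
s_1 = Round(s_0, k_0) = 0xEC3DE
s_2 = Round(s_1, k_1) = 0xBC496
s_3 = Round(s_2, k_2) = 0xFA27D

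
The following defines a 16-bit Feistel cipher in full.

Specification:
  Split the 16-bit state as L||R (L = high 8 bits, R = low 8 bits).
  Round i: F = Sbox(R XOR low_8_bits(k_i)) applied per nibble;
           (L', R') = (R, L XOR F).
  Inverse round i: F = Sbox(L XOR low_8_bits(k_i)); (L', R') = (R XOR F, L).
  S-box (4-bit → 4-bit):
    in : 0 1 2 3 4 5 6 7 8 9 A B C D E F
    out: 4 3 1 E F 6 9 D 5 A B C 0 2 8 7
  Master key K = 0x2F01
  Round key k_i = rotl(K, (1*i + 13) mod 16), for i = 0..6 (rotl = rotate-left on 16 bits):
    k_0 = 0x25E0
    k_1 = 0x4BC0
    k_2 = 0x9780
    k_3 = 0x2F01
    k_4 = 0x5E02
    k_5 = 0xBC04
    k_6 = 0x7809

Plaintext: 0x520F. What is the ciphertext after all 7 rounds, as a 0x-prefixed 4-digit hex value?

0x67C9

s_0 = plaintext = 0x520F
s_1 = Round(s_0, k_0) = 0x0FD5
s_2 = Round(s_1, k_1) = 0xD539
s_3 = Round(s_2, k_2) = 0x391F
s_4 = Round(s_3, k_3) = 0x1F01
s_5 = Round(s_4, k_4) = 0x0151
s_6 = Round(s_5, k_5) = 0x5167
s_7 = Round(s_6, k_6) = 0x67C9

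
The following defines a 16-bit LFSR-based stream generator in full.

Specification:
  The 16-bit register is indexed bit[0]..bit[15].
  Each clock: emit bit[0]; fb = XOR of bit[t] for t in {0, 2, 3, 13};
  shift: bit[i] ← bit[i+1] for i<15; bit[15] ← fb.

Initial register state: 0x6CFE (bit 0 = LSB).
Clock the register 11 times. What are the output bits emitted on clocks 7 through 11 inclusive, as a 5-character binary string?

11001

reg_0 = 0x6CFE
clock 1: out=0, reg = 0xB67F
clock 2: out=1, reg = 0x5B3F
clock 3: out=1, reg = 0xAD9F
clock 4: out=1, reg = 0x56CF
clock 5: out=1, reg = 0xAB67
clock 6: out=1, reg = 0xD5B3
clock 7: out=1, reg = 0xEAD9
clock 8: out=1, reg = 0xF56C
clock 9: out=0, reg = 0xFAB6
clock 10: out=0, reg = 0x7D5B
clock 11: out=1, reg = 0xBEAD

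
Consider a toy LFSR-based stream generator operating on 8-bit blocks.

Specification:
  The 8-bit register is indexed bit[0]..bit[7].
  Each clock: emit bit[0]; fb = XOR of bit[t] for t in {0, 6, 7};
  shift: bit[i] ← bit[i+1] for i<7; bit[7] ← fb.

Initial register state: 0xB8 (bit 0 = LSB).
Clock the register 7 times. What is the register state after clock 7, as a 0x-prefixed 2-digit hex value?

reg_0 = 0xB8
clock 1: out=0, reg = 0xDC
clock 2: out=0, reg = 0x6E
clock 3: out=0, reg = 0xB7
clock 4: out=1, reg = 0x5B
clock 5: out=1, reg = 0x2D
clock 6: out=1, reg = 0x96
clock 7: out=0, reg = 0xCB

0xCB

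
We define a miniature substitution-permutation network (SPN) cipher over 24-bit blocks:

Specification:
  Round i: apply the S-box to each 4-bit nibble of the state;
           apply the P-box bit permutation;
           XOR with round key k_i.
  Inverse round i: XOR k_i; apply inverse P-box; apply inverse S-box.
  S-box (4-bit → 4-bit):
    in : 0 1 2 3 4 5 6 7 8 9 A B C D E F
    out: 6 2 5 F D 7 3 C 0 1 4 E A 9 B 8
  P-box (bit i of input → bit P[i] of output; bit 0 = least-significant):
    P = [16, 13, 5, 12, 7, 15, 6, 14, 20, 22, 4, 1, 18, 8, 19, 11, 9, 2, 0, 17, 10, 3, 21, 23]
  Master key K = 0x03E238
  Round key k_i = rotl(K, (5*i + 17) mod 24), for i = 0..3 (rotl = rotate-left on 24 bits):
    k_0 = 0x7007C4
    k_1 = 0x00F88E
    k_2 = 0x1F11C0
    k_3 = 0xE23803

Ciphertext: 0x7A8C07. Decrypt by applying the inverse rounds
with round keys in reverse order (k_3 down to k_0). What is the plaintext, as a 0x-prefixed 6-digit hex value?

0xE87AD8

s_0 = ciphertext = 0x7A8C07
s_1 = InvRound(s_0, k_3) = 0xD1A91C
s_2 = InvRound(s_1, k_2) = 0xCC405C
s_3 = InvRound(s_2, k_1) = 0xF84B5C
s_4 = InvRound(s_3, k_0) = 0xE87AD8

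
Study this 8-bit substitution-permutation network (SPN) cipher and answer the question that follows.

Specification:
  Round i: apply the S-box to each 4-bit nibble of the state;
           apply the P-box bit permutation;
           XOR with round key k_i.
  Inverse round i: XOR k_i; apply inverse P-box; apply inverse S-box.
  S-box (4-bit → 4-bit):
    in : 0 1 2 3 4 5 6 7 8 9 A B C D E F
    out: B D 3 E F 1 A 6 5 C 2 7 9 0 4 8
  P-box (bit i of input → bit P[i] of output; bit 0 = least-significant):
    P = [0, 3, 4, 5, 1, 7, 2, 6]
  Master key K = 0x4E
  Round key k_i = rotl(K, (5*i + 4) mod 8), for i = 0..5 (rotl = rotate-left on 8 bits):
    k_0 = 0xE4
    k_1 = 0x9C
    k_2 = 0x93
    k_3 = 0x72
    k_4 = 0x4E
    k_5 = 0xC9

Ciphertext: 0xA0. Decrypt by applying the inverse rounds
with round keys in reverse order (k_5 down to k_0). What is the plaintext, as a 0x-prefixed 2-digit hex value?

0x37

s_0 = ciphertext = 0xA0
s_1 = InvRound(s_0, k_5) = 0xF0
s_2 = InvRound(s_1, k_4) = 0xB3
s_3 = InvRound(s_2, k_3) = 0x65
s_4 = InvRound(s_3, k_2) = 0x49
s_5 = InvRound(s_4, k_1) = 0x38
s_6 = InvRound(s_5, k_0) = 0x37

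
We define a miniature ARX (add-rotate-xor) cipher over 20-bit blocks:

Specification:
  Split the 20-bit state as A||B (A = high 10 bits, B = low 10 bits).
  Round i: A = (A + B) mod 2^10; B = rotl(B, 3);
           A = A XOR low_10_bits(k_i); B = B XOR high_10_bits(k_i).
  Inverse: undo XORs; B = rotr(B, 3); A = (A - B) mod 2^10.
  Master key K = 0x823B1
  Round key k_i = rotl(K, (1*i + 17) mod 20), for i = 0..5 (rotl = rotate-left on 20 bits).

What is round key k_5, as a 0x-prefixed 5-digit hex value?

0x08EC6

K = 0x823B1
k_0 = rotl(K, (1*0+17) mod 20) = rotl(K, 17) = 0x30476
k_1 = rotl(K, (1*1+17) mod 20) = rotl(K, 18) = 0x608EC
k_2 = rotl(K, (1*2+17) mod 20) = rotl(K, 19) = 0xC11D8
k_3 = rotl(K, (1*3+17) mod 20) = rotl(K, 0) = 0x823B1
k_4 = rotl(K, (1*4+17) mod 20) = rotl(K, 1) = 0x04763
k_5 = rotl(K, (1*5+17) mod 20) = rotl(K, 2) = 0x08EC6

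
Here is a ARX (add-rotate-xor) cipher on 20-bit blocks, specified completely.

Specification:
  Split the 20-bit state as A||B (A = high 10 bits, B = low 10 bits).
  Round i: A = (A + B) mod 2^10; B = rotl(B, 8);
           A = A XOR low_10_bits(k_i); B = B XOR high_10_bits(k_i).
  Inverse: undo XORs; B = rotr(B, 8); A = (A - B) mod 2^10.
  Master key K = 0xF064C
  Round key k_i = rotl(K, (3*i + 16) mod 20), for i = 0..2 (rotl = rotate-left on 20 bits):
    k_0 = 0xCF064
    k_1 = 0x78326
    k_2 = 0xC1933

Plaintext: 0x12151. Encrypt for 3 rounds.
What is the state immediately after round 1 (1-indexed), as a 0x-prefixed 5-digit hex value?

s_0 = plaintext = 0x12151
s_1 = Round(s_0, k_0) = 0x7F668
s_2 = Round(s_1, k_1) = 0xD0D7A
s_3 = Round(s_2, k_2) = 0x63958

0x7F668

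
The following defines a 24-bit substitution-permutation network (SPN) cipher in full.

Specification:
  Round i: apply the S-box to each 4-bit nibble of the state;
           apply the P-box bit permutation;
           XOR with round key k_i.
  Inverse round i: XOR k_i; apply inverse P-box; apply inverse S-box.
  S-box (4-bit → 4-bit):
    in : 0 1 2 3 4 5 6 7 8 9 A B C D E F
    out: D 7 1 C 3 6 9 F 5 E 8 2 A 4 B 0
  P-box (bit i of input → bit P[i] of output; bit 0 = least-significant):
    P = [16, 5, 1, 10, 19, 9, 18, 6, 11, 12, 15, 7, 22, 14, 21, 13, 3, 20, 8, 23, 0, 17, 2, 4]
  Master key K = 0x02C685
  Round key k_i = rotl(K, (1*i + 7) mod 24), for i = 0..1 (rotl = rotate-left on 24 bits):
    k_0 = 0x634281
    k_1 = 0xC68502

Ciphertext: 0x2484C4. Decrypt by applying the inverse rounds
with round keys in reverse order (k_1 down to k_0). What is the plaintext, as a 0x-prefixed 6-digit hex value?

0xD458FB

s_0 = ciphertext = 0x2484C4
s_1 = InvRound(s_0, k_1) = 0x538AAD
s_2 = InvRound(s_1, k_0) = 0xD458FB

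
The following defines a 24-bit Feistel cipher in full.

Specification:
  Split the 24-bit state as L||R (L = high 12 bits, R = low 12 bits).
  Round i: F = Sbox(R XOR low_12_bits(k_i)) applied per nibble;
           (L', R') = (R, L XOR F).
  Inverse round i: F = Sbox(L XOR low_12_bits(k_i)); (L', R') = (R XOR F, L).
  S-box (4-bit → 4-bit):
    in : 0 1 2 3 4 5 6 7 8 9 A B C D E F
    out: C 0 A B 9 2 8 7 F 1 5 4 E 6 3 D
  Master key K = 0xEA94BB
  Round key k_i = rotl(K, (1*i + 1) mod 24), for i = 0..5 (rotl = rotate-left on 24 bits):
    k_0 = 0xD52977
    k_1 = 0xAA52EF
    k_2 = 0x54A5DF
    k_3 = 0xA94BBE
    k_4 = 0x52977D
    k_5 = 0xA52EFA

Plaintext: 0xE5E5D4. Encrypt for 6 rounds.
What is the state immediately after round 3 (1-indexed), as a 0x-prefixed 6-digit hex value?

s_0 = plaintext = 0xE5E5D4
s_1 = Round(s_0, k_0) = 0x5D4005
s_2 = Round(s_1, k_1) = 0x005FE1
s_3 = Round(s_2, k_2) = 0xFE15B6
s_4 = Round(s_3, k_3) = 0x5B6C2E
s_5 = Round(s_4, k_4) = 0xC2E19D
s_6 = Round(s_5, k_5) = 0x19D1A9

0xFE15B6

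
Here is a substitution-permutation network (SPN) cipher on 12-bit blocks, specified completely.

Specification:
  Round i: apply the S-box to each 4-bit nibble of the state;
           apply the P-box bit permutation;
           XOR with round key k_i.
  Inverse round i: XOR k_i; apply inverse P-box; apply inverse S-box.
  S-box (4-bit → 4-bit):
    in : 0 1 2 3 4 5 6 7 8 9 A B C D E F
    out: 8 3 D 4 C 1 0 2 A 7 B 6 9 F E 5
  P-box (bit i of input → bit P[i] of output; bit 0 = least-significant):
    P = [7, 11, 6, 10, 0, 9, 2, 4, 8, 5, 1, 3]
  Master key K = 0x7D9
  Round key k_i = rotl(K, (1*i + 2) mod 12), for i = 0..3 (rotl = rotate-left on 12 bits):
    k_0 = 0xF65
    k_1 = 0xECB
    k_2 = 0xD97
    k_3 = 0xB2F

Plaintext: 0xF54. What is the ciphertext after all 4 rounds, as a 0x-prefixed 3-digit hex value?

0xC22

s_0 = plaintext = 0xF54
s_1 = Round(s_0, k_0) = 0xA26
s_2 = Round(s_1, k_1) = 0xFF6
s_3 = Round(s_2, k_2) = 0xC90
s_4 = Round(s_3, k_3) = 0xC22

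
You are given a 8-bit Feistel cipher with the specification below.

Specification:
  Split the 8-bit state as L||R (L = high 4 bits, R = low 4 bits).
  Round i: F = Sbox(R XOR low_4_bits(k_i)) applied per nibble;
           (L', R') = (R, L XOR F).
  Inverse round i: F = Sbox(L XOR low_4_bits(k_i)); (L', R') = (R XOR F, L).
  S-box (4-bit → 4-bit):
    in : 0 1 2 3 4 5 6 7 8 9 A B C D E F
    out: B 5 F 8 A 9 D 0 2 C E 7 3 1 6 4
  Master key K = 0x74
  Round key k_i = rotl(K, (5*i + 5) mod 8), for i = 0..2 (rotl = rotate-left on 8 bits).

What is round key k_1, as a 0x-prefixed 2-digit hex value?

K = 0x74
k_0 = rotl(K, (5*0+5) mod 8) = rotl(K, 5) = 0x8E
k_1 = rotl(K, (5*1+5) mod 8) = rotl(K, 2) = 0xD1

0xD1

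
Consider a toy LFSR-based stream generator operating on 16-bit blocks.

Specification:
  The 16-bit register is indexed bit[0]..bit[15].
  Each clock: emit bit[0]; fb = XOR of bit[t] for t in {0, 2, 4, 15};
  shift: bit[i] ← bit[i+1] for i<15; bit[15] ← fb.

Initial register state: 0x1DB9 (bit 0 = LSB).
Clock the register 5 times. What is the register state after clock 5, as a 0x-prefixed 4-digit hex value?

reg_0 = 0x1DB9
clock 1: out=1, reg = 0x0EDC
clock 2: out=0, reg = 0x076E
clock 3: out=0, reg = 0x83B7
clock 4: out=1, reg = 0x41DB
clock 5: out=1, reg = 0x20ED

0x20ED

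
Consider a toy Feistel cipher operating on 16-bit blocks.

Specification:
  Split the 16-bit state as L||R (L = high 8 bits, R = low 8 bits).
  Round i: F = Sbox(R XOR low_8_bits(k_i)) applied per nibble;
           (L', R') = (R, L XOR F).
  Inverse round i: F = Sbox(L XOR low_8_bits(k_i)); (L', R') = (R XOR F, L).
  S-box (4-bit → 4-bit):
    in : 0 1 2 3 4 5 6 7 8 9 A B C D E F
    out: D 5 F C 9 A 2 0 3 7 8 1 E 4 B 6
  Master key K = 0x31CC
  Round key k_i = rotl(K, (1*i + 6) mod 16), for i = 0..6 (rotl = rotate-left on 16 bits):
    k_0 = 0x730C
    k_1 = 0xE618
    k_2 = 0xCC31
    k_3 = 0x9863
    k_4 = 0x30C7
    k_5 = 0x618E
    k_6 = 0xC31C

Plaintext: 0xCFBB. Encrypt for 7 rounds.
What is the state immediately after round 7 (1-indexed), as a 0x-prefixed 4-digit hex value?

0xCE02

s_0 = plaintext = 0xCFBB
s_1 = Round(s_0, k_0) = 0xBBDF
s_2 = Round(s_1, k_1) = 0xDF5B
s_3 = Round(s_2, k_2) = 0x5BF7
s_4 = Round(s_3, k_3) = 0xF722
s_5 = Round(s_4, k_4) = 0x224D
s_6 = Round(s_5, k_5) = 0x4DCE
s_7 = Round(s_6, k_6) = 0xCE02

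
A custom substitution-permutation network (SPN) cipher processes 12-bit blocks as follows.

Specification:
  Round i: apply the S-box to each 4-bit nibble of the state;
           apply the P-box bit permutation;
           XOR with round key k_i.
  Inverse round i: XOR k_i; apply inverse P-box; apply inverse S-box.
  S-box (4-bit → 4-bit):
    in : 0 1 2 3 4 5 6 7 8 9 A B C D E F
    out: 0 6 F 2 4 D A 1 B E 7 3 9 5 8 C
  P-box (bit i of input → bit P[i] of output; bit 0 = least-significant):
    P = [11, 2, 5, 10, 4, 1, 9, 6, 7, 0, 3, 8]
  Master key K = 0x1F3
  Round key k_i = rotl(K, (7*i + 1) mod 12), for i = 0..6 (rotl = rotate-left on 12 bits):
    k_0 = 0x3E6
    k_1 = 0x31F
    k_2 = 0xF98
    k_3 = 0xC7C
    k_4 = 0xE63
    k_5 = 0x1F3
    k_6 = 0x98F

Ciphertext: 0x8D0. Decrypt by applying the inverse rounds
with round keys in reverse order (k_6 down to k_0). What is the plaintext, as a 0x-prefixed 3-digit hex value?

s_0 = ciphertext = 0x8D0
s_1 = InvRound(s_0, k_6) = 0x983
s_2 = InvRound(s_1, k_5) = 0x0CD
s_3 = InvRound(s_2, k_4) = 0xD12
s_4 = InvRound(s_3, k_3) = 0xF61
s_5 = InvRound(s_4, k_2) = 0xAC4
s_6 = InvRound(s_5, k_1) = 0x287
s_7 = InvRound(s_6, k_0) = 0x6E4

0x6E4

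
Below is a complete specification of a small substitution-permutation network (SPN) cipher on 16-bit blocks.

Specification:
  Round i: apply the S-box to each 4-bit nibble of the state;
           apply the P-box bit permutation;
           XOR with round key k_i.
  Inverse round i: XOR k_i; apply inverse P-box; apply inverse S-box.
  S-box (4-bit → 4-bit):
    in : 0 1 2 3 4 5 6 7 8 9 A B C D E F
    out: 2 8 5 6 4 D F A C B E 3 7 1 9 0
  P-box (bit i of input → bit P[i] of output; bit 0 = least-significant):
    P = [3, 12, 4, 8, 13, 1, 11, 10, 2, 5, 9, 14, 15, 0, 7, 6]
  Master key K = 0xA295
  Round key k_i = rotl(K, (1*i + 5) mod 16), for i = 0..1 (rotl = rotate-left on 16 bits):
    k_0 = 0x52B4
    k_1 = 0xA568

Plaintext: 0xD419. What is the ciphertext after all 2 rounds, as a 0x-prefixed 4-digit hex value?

0x57F7

s_0 = plaintext = 0xD419
s_1 = Round(s_0, k_0) = 0xC5BC
s_2 = Round(s_1, k_1) = 0x57F7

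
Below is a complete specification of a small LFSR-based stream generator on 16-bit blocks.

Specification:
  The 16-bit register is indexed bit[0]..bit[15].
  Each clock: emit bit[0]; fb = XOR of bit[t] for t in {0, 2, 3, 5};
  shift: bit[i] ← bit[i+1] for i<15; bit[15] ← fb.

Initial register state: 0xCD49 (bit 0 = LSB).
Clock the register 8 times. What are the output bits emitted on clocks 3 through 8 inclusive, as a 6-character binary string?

reg_0 = 0xCD49
clock 1: out=1, reg = 0x66A4
clock 2: out=0, reg = 0x3352
clock 3: out=0, reg = 0x19A9
clock 4: out=1, reg = 0x8CD4
clock 5: out=0, reg = 0xC66A
clock 6: out=0, reg = 0x6335
clock 7: out=1, reg = 0xB19A
clock 8: out=0, reg = 0xD8CD

010010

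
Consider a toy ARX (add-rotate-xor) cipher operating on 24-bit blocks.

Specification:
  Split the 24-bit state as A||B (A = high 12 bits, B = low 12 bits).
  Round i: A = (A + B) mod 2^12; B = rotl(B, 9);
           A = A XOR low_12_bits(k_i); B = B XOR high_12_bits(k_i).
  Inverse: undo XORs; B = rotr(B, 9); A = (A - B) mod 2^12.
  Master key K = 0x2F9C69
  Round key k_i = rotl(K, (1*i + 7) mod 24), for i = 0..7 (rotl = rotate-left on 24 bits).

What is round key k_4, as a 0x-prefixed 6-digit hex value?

0xE3497C

K = 0x2F9C69
k_0 = rotl(K, (1*0+7) mod 24) = rotl(K, 7) = 0xCE3497
k_1 = rotl(K, (1*1+7) mod 24) = rotl(K, 8) = 0x9C692F
k_2 = rotl(K, (1*2+7) mod 24) = rotl(K, 9) = 0x38D25F
k_3 = rotl(K, (1*3+7) mod 24) = rotl(K, 10) = 0x71A4BE
k_4 = rotl(K, (1*4+7) mod 24) = rotl(K, 11) = 0xE3497C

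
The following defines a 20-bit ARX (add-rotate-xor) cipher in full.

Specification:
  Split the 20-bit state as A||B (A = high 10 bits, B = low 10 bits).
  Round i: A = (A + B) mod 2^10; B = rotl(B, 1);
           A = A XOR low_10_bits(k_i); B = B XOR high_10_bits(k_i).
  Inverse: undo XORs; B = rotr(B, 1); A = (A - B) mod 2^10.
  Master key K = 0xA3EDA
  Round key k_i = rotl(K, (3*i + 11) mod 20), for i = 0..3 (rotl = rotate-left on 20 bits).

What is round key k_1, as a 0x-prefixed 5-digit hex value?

0x6A8FB

K = 0xA3EDA
k_0 = rotl(K, (3*0+11) mod 20) = rotl(K, 11) = 0x6D51F
k_1 = rotl(K, (3*1+11) mod 20) = rotl(K, 14) = 0x6A8FB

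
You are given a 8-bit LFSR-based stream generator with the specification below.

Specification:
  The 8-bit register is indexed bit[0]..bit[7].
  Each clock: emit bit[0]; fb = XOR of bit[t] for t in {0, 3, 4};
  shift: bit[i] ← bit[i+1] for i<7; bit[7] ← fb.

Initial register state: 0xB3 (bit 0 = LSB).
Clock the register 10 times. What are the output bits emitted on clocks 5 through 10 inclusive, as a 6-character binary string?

reg_0 = 0xB3
clock 1: out=1, reg = 0x59
clock 2: out=1, reg = 0xAC
clock 3: out=0, reg = 0xD6
clock 4: out=0, reg = 0xEB
clock 5: out=1, reg = 0x75
clock 6: out=1, reg = 0x3A
clock 7: out=0, reg = 0x1D
clock 8: out=1, reg = 0x8E
clock 9: out=0, reg = 0xC7
clock 10: out=1, reg = 0xE3

110101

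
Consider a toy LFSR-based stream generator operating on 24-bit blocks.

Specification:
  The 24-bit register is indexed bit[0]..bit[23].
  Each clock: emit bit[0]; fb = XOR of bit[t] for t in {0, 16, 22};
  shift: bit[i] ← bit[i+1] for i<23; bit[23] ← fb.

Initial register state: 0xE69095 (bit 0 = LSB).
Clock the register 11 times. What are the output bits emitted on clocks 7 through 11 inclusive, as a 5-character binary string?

reg_0 = 0xE69095
clock 1: out=1, reg = 0x73484A
clock 2: out=0, reg = 0x39A425
clock 3: out=1, reg = 0x1CD212
clock 4: out=0, reg = 0x0E6909
clock 5: out=1, reg = 0x873484
clock 6: out=0, reg = 0xC39A42
clock 7: out=0, reg = 0x61CD21
clock 8: out=1, reg = 0xB0E690
clock 9: out=0, reg = 0x587348
clock 10: out=0, reg = 0xAC39A4
clock 11: out=0, reg = 0x561CD2

01000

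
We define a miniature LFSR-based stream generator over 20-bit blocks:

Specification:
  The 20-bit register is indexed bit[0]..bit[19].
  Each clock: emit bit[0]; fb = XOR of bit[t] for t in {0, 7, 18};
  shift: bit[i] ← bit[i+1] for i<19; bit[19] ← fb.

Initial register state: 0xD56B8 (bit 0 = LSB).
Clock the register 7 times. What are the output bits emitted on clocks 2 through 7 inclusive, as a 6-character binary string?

reg_0 = 0xD56B8
clock 1: out=0, reg = 0x6AB5C
clock 2: out=0, reg = 0xB55AE
clock 3: out=0, reg = 0xDAAD7
clock 4: out=1, reg = 0xED56B
clock 5: out=1, reg = 0x76AB5
clock 6: out=1, reg = 0xBB55A
clock 7: out=0, reg = 0x5DAAD

001110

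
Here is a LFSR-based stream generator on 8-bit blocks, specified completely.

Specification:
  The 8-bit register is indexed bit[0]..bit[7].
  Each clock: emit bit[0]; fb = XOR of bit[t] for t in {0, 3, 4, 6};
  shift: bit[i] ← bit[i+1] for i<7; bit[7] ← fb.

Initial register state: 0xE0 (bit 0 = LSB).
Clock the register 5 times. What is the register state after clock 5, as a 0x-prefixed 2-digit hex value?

reg_0 = 0xE0
clock 1: out=0, reg = 0xF0
clock 2: out=0, reg = 0x78
clock 3: out=0, reg = 0xBC
clock 4: out=0, reg = 0x5E
clock 5: out=0, reg = 0xAF

0xAF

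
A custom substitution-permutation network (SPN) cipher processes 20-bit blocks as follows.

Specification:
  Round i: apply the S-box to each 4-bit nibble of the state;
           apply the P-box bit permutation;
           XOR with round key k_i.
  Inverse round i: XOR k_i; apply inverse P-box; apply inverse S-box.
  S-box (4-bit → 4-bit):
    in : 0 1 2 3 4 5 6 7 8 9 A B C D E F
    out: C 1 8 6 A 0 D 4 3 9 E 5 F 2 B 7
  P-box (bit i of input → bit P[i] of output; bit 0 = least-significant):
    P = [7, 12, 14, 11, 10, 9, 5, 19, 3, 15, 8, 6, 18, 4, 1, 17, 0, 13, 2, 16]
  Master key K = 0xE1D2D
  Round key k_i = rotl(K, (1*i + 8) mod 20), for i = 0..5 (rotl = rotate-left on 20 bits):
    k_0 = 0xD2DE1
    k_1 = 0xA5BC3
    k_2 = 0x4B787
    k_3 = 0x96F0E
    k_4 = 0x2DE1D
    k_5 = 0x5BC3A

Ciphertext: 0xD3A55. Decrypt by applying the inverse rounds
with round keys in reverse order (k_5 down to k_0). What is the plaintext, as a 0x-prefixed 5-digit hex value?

s_0 = ciphertext = 0xD3A55
s_1 = InvRound(s_0, k_5) = 0xB7EC5
s_2 = InvRound(s_1, k_4) = 0x4DE21
s_3 = InvRound(s_2, k_3) = 0xCBF0D
s_4 = InvRound(s_3, k_2) = 0x57129
s_5 = InvRound(s_4, k_1) = 0x469A9
s_6 = InvRound(s_5, k_0) = 0x25997

0x25997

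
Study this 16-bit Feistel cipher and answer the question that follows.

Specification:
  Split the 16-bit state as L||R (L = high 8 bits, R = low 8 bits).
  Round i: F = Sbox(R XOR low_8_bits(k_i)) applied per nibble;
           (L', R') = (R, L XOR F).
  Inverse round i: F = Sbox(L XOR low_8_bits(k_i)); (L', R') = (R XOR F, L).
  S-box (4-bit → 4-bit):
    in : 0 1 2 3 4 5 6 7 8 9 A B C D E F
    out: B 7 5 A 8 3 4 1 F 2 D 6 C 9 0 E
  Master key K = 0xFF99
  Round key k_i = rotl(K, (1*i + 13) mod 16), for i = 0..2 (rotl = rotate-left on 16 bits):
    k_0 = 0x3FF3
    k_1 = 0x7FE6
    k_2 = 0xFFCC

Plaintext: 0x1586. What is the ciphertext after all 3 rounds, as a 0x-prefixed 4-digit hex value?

s_0 = plaintext = 0x1586
s_1 = Round(s_0, k_0) = 0x8606
s_2 = Round(s_1, k_1) = 0x068D
s_3 = Round(s_2, k_2) = 0x8D81

0x8D81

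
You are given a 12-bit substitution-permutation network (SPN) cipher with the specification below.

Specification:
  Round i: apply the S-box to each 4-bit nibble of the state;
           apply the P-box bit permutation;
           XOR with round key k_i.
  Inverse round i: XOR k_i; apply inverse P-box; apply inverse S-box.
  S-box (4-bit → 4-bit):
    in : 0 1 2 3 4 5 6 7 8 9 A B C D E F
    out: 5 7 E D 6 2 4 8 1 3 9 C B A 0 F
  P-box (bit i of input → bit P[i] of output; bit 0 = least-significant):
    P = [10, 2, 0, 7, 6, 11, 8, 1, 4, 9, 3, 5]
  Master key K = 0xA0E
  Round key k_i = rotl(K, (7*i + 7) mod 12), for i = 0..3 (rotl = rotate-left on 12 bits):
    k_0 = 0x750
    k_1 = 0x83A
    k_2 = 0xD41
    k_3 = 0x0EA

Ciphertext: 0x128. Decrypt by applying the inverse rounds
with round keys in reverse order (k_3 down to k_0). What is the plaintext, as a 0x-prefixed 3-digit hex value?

0x766

s_0 = ciphertext = 0x128
s_1 = InvRound(s_0, k_3) = 0xE37
s_2 = InvRound(s_1, k_2) = 0xC35
s_3 = InvRound(s_2, k_1) = 0x671
s_4 = InvRound(s_3, k_0) = 0x766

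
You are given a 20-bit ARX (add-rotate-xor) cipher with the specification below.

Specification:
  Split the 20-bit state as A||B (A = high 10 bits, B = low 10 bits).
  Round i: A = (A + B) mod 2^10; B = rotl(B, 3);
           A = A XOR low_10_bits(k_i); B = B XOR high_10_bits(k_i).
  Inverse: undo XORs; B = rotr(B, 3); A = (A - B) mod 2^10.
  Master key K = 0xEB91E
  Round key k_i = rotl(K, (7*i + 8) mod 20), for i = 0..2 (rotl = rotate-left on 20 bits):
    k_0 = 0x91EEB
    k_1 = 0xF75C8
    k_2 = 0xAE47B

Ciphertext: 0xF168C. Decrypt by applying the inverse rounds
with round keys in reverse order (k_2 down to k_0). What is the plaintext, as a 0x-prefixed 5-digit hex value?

s_0 = ciphertext = 0xF168C
s_1 = InvRound(s_0, k_2) = 0x4E286
s_2 = InvRound(s_1, k_1) = 0xD15AB
s_3 = InvRound(s_2, k_0) = 0xCC67D

0xCC67D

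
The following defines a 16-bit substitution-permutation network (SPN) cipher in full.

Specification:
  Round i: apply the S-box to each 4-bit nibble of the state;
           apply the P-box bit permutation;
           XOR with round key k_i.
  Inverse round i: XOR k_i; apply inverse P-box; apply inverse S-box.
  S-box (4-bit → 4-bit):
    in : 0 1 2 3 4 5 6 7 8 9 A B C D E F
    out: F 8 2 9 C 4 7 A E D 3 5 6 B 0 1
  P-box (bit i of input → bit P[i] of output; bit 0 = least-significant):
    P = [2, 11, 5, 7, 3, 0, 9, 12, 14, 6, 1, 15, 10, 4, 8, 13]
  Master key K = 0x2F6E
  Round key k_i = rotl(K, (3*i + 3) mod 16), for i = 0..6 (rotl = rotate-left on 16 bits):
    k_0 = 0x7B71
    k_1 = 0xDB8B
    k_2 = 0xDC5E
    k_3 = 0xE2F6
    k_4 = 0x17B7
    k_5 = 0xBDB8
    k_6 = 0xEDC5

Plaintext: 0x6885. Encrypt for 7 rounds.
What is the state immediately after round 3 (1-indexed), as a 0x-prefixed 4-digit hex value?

s_0 = plaintext = 0x6885
s_1 = Round(s_0, k_0) = 0xEC02
s_2 = Round(s_1, k_1) = 0xC1C0
s_3 = Round(s_2, k_2) = 0x57EB
s_4 = Round(s_3, k_3) = 0x6392
s_5 = Round(s_4, k_4) = 0xC8AF
s_6 = Round(s_5, k_5) = 0x3CE7
s_7 = Round(s_6, k_6) = 0xC107

0x57EB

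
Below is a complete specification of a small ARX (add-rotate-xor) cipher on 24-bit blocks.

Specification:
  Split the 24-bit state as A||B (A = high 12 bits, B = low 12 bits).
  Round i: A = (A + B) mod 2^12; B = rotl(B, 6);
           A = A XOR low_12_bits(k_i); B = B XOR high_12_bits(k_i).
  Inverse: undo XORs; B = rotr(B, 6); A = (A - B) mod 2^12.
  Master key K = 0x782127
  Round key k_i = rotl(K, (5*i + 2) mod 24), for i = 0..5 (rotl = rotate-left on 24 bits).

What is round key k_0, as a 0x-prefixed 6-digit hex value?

0xE0849D

K = 0x782127
k_0 = rotl(K, (5*0+2) mod 24) = rotl(K, 2) = 0xE0849D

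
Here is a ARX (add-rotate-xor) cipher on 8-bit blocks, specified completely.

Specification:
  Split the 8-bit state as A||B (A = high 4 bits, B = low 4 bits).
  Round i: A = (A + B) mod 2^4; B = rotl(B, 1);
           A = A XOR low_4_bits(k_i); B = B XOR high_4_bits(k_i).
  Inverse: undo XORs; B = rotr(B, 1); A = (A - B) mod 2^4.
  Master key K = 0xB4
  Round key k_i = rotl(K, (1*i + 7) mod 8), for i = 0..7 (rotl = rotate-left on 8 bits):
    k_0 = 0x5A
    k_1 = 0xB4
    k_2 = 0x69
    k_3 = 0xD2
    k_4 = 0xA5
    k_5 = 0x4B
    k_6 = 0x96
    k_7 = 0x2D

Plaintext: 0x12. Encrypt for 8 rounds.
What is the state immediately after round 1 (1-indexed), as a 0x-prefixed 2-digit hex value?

s_0 = plaintext = 0x12
s_1 = Round(s_0, k_0) = 0x91
s_2 = Round(s_1, k_1) = 0xE9
s_3 = Round(s_2, k_2) = 0xE5
s_4 = Round(s_3, k_3) = 0x17
s_5 = Round(s_4, k_4) = 0xD4
s_6 = Round(s_5, k_5) = 0xAC
s_7 = Round(s_6, k_6) = 0x00
s_8 = Round(s_7, k_7) = 0xD2

0x91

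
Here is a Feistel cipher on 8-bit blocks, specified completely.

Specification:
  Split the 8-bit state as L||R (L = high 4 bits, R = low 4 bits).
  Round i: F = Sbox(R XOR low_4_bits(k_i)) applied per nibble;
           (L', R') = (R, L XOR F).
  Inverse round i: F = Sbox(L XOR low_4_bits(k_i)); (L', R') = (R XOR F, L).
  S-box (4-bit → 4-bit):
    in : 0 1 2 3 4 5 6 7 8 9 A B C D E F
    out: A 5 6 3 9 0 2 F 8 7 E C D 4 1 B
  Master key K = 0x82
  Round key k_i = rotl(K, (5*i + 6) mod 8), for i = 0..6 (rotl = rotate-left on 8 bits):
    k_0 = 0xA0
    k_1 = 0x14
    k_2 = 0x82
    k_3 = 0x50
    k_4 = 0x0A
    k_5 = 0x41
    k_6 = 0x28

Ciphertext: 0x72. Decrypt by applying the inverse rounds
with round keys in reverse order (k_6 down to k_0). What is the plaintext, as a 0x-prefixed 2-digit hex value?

s_0 = ciphertext = 0x72
s_1 = InvRound(s_0, k_6) = 0x97
s_2 = InvRound(s_1, k_5) = 0xF9
s_3 = InvRound(s_2, k_4) = 0x9F
s_4 = InvRound(s_3, k_3) = 0x89
s_5 = InvRound(s_4, k_2) = 0x78
s_6 = InvRound(s_5, k_1) = 0xB7
s_7 = InvRound(s_6, k_0) = 0xBB

0xBB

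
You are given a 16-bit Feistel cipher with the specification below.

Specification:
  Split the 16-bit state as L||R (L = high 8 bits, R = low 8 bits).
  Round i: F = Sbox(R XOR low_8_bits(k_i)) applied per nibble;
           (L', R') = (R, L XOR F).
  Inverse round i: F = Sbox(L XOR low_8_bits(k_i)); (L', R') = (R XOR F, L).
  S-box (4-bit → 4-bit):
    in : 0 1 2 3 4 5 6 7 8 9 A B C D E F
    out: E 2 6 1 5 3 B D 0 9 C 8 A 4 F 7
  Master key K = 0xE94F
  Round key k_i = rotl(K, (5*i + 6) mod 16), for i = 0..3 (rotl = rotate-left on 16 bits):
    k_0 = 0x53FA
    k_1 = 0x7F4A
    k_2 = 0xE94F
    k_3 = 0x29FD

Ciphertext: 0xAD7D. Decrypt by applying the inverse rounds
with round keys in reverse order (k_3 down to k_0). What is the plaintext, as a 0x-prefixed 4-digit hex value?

s_0 = ciphertext = 0xAD7D
s_1 = InvRound(s_0, k_3) = 0x43AD
s_2 = InvRound(s_1, k_2) = 0x4743
s_3 = InvRound(s_2, k_1) = 0xA747
s_4 = InvRound(s_3, k_0) = 0x73A7

0x73A7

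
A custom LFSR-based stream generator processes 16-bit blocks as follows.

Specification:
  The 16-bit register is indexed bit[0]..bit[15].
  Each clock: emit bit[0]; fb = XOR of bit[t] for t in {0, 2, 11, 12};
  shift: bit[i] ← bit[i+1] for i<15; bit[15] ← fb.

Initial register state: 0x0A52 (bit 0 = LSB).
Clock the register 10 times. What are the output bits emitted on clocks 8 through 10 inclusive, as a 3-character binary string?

001

reg_0 = 0x0A52
clock 1: out=0, reg = 0x8529
clock 2: out=1, reg = 0xC294
clock 3: out=0, reg = 0xE14A
clock 4: out=0, reg = 0x70A5
clock 5: out=1, reg = 0xB852
clock 6: out=0, reg = 0x5C29
clock 7: out=1, reg = 0xAE14
clock 8: out=0, reg = 0x570A
clock 9: out=0, reg = 0xAB85
clock 10: out=1, reg = 0xD5C2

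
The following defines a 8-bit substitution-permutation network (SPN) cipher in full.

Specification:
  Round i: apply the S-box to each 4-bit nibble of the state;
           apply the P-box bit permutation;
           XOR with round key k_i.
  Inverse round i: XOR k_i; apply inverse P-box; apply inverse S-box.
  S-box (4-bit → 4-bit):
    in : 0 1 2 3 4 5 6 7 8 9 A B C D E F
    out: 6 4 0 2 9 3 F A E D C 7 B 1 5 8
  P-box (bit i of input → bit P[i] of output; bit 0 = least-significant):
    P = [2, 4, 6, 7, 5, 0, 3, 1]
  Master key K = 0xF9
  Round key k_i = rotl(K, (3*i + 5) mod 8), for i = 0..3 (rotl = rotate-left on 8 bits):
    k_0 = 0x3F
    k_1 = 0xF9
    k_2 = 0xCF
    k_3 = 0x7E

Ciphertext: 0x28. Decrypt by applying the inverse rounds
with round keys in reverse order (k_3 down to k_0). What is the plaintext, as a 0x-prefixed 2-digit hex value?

0xF8

s_0 = ciphertext = 0x28
s_1 = InvRound(s_0, k_3) = 0xFB
s_2 = InvRound(s_1, k_2) = 0xD5
s_3 = InvRound(s_2, k_1) = 0xED
s_4 = InvRound(s_3, k_0) = 0xF8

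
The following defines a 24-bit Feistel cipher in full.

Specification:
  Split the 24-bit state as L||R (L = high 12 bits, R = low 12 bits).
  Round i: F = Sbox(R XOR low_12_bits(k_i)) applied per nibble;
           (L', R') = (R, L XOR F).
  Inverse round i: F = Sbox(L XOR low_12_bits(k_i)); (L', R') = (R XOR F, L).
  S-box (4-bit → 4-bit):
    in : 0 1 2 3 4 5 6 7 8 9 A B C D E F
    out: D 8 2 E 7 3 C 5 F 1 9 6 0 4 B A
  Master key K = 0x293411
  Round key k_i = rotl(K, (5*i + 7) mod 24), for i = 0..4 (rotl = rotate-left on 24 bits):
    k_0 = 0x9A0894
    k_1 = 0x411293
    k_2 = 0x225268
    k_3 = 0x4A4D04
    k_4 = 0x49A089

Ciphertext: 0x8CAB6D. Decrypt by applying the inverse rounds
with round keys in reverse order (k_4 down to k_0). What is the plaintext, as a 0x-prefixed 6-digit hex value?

s_0 = ciphertext = 0x8CAB6D
s_1 = InvRound(s_0, k_4) = 0x4138CA
s_2 = InvRound(s_1, k_3) = 0x94F413
s_3 = InvRound(s_2, k_2) = 0x23694F
s_4 = InvRound(s_3, k_1) = 0x4DC236
s_5 = InvRound(s_4, k_0) = 0x2494DC

0x2494DC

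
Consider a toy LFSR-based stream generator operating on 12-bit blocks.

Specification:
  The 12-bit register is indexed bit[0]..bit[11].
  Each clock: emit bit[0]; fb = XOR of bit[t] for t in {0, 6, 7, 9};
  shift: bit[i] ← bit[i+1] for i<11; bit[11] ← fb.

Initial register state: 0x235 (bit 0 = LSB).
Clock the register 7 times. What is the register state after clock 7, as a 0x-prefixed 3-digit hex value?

0xF04

reg_0 = 0x235
clock 1: out=1, reg = 0x11A
clock 2: out=0, reg = 0x08D
clock 3: out=1, reg = 0x046
clock 4: out=0, reg = 0x823
clock 5: out=1, reg = 0xC11
clock 6: out=1, reg = 0xE08
clock 7: out=0, reg = 0xF04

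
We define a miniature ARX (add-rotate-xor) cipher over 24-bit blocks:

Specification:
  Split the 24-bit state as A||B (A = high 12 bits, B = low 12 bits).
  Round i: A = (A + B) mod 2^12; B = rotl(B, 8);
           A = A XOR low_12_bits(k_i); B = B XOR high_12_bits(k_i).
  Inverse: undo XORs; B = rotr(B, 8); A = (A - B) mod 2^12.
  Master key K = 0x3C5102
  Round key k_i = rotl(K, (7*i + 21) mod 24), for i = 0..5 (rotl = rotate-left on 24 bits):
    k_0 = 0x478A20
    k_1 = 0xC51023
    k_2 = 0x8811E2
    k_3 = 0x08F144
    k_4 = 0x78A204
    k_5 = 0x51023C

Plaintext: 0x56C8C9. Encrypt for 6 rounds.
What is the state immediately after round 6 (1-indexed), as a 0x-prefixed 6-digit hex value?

0x21A191

s_0 = plaintext = 0x56C8C9
s_1 = Round(s_0, k_0) = 0x415DF4
s_2 = Round(s_1, k_1) = 0x22A88E
s_3 = Round(s_2, k_2) = 0xB5A609
s_4 = Round(s_3, k_3) = 0x0279EF
s_5 = Round(s_4, k_4) = 0x812814
s_6 = Round(s_5, k_5) = 0x21A191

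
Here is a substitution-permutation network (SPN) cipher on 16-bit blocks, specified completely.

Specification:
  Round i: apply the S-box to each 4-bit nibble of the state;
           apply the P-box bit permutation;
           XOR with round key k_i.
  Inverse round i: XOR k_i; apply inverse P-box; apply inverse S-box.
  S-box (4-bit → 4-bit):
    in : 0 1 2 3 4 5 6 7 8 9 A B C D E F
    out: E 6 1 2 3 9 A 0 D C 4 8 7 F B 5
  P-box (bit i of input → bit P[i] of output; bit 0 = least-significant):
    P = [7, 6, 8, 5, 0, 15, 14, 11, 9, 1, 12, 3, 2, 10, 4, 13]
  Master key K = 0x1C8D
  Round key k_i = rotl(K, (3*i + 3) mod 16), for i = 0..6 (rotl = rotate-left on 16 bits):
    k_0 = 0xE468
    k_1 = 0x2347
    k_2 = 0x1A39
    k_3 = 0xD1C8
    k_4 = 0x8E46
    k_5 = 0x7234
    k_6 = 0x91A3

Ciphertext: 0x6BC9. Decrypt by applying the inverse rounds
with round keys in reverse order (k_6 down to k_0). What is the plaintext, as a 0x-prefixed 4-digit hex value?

0xEA02

s_0 = ciphertext = 0x6BC9
s_1 = InvRound(s_0, k_6) = 0xBD06
s_2 = InvRound(s_1, k_5) = 0x1409
s_3 = InvRound(s_2, k_4) = 0x2DE3
s_4 = InvRound(s_3, k_3) = 0x60DB
s_5 = InvRound(s_4, k_2) = 0xBC9E
s_6 = InvRound(s_5, k_1) = 0x18EC
s_7 = InvRound(s_6, k_0) = 0xEA02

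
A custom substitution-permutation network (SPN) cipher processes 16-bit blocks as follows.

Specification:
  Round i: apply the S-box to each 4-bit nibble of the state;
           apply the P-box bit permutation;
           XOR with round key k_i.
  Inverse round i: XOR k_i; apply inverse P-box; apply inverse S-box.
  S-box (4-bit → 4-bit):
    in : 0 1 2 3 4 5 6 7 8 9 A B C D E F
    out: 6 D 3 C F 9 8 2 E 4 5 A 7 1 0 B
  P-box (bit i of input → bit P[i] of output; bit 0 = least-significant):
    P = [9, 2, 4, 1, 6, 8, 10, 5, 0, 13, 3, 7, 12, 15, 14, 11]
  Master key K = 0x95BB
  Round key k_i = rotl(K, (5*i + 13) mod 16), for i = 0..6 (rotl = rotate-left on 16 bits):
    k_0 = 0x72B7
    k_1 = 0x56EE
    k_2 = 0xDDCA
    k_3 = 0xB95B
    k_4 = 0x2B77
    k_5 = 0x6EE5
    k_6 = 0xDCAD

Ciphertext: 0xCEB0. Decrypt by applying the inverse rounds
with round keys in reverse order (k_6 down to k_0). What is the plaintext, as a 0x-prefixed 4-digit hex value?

s_0 = ciphertext = 0xCEB0
s_1 = InvRound(s_0, k_6) = 0xDAEC
s_2 = InvRound(s_1, k_5) = 0x2C9E
s_3 = InvRound(s_2, k_4) = 0xE14D
s_4 = InvRound(s_3, k_3) = 0x1EE8
s_5 = InvRound(s_4, k_2) = 0x0EB5
s_6 = InvRound(s_5, k_1) = 0x1AD3
s_7 = InvRound(s_6, k_0) = 0x3757

0x3757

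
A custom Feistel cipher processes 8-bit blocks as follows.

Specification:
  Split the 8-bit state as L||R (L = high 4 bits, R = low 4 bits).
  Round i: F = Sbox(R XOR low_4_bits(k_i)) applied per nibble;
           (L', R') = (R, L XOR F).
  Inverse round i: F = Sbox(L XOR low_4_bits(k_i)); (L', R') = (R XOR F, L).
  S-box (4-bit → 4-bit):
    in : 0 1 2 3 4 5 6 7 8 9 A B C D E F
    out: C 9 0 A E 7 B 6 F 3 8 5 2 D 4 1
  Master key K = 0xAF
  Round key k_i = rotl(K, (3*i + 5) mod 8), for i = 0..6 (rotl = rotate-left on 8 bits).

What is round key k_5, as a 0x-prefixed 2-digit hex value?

K = 0xAF
k_0 = rotl(K, (3*0+5) mod 8) = rotl(K, 5) = 0xF5
k_1 = rotl(K, (3*1+5) mod 8) = rotl(K, 0) = 0xAF
k_2 = rotl(K, (3*2+5) mod 8) = rotl(K, 3) = 0x7D
k_3 = rotl(K, (3*3+5) mod 8) = rotl(K, 6) = 0xEB
k_4 = rotl(K, (3*4+5) mod 8) = rotl(K, 1) = 0x5F
k_5 = rotl(K, (3*5+5) mod 8) = rotl(K, 4) = 0xFA

0xFA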